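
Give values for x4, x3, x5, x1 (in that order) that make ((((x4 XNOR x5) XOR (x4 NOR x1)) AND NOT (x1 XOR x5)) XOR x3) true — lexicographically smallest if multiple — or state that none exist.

x4=0, x3=1, x5=0, x1=0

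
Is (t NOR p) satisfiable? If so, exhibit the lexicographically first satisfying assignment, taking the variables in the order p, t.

p=0, t=0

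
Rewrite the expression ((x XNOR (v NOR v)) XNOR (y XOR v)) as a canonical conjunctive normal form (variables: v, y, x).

(v OR y OR NOT x) AND (v OR NOT y OR x) AND (NOT v OR y OR NOT x) AND (NOT v OR NOT y OR x)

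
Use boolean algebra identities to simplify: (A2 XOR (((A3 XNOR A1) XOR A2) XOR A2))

By XOR self-cancellation ((E XOR v) XOR v = E):
= ((A3 XNOR A1) XOR A2)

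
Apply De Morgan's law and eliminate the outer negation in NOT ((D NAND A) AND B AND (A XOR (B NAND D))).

NOT (D NAND A) OR NOT B OR NOT (A XOR (B NAND D))
De Morgan's: NOT(AND of terms) = OR of negations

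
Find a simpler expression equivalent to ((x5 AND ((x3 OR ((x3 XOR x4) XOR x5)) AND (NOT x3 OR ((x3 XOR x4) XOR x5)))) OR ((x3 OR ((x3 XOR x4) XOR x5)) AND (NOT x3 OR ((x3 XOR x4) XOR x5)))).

By absorption (E OR (E AND v) = E) then distribution ((E OR v) AND (E OR NOT v) = E):
= ((x3 XOR x4) XOR x5)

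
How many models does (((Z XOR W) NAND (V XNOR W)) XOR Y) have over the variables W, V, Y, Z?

Satisfying assignments: (0,0,0,0), (0,0,1,1), (0,1,0,0), (0,1,0,1), (1,0,0,0), (1,0,0,1), (1,1,0,1), (1,1,1,0)
Count: 8 out of 16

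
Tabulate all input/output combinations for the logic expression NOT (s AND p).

s | p | Output
--------------
0 | 0 | 1
0 | 1 | 1
1 | 0 | 1
1 | 1 | 0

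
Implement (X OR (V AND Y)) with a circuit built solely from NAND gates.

((X NAND X) NAND (((V NAND Y) NAND (V NAND Y)) NAND ((V NAND Y) NAND (V NAND Y))))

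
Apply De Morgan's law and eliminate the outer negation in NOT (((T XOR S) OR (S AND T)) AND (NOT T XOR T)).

NOT ((T XOR S) OR (S AND T)) OR NOT (NOT T XOR T)
De Morgan's: NOT(AND of terms) = OR of negations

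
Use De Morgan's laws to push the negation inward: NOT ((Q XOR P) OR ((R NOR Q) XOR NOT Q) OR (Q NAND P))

NOT (Q XOR P) AND NOT ((R NOR Q) XOR NOT Q) AND NOT (Q NAND P)
De Morgan's: NOT(OR of terms) = AND of negations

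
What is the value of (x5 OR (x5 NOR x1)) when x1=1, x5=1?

Substituting: (1 OR (1 NOR 1))
= 1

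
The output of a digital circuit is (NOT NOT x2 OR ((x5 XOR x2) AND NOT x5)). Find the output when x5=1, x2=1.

Substituting: (NOT NOT 1 OR ((1 XOR 1) AND NOT 1))
= 1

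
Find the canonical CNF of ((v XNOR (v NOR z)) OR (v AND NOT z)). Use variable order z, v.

(z OR v) AND (NOT z OR NOT v)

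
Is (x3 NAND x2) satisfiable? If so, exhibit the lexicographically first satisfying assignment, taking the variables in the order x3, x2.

x3=0, x2=0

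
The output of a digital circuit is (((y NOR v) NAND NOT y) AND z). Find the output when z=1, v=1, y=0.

Substituting: (((0 NOR 1) NAND NOT 0) AND 1)
= 1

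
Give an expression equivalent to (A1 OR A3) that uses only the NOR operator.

((A1 NOR A3) NOR (A1 NOR A3))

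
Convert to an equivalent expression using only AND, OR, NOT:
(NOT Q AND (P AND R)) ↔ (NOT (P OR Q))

((NOT Q AND (P AND R)) AND (NOT (P OR Q))) OR (NOT (NOT Q AND (P AND R)) AND (P OR Q))
(Biconditional = both true or both false)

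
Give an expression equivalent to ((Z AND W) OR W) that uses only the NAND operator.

((((Z NAND W) NAND (Z NAND W)) NAND ((Z NAND W) NAND (Z NAND W))) NAND (W NAND W))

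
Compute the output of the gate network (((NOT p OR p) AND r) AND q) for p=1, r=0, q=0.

Substituting: (((NOT 1 OR 1) AND 0) AND 0)
= 0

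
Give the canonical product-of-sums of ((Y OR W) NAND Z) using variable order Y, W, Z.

ΠM(3, 5, 7) = (Y OR NOT W OR NOT Z) AND (NOT Y OR W OR NOT Z) AND (NOT Y OR NOT W OR NOT Z)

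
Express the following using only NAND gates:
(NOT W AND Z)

(((W NAND W) NAND Z) NAND ((W NAND W) NAND Z))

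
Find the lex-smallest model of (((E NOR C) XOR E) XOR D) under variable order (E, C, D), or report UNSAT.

E=0, C=0, D=0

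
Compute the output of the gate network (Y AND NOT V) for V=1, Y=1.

Substituting: (1 AND NOT 1)
= 0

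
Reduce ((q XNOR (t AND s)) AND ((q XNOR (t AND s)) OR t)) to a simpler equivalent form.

By absorption (E AND (E OR v) = E):
= (q XNOR (t AND s))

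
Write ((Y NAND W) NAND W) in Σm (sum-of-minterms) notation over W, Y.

Σm(0, 1, 3) = (NOT W AND NOT Y) OR (NOT W AND Y) OR (W AND Y)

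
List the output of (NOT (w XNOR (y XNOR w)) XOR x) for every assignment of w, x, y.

w | x | y | Output
------------------
0 | 0 | 0 | 1
0 | 0 | 1 | 0
0 | 1 | 0 | 0
0 | 1 | 1 | 1
1 | 0 | 0 | 1
1 | 0 | 1 | 0
1 | 1 | 0 | 0
1 | 1 | 1 | 1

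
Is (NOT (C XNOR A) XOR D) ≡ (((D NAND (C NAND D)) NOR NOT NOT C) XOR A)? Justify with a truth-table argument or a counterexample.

No. Counterexample: with A=0, C=1, D=0, Expression 1 = 1 but Expression 2 = 0.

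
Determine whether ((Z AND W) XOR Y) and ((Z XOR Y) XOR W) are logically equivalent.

No. Counterexample: with W=0, Z=1, Y=0, Expression 1 = 0 but Expression 2 = 1.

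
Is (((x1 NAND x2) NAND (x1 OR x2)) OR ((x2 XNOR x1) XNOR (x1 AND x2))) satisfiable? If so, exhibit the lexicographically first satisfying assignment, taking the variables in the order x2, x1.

x2=0, x1=0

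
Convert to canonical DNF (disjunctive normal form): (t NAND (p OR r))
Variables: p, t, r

(NOT p AND NOT t AND NOT r) OR (NOT p AND NOT t AND r) OR (NOT p AND t AND NOT r) OR (p AND NOT t AND NOT r) OR (p AND NOT t AND r)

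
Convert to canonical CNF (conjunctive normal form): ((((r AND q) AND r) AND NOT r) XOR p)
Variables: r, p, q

(r OR p OR q) AND (r OR p OR NOT q) AND (NOT r OR p OR q) AND (NOT r OR p OR NOT q)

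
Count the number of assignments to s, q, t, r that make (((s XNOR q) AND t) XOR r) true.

Satisfying assignments: (0,0,0,1), (0,0,1,0), (0,1,0,1), (0,1,1,1), (1,0,0,1), (1,0,1,1), (1,1,0,1), (1,1,1,0)
Count: 8 out of 16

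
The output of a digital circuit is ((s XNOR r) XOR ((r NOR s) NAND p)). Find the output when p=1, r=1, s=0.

Substituting: ((0 XNOR 1) XOR ((1 NOR 0) NAND 1))
= 1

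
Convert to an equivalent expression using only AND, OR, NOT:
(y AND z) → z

NOT (y AND z) OR z
(Implication elimination: A → B = NOT A OR B)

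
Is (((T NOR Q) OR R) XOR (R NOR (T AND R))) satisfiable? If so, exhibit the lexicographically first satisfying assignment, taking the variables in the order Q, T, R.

Q=0, T=0, R=1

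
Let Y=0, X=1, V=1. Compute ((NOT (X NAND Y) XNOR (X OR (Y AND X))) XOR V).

Substituting: ((NOT (1 NAND 0) XNOR (1 OR (0 AND 1))) XOR 1)
= 1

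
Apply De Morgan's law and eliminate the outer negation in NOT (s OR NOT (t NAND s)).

NOT s AND (t NAND s)
De Morgan's: NOT(OR of terms) = AND of negations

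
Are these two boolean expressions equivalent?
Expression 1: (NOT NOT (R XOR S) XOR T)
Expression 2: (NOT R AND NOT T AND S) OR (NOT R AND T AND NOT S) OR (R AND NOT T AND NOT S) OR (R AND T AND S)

Yes, they are equivalent — the two output columns agree on all 8 assignments:
R | T | S | Expression 1 | Expression 2
---------------------------------------
0 | 0 | 0 | 0 | 0
0 | 0 | 1 | 1 | 1
0 | 1 | 0 | 1 | 1
0 | 1 | 1 | 0 | 0
1 | 0 | 0 | 1 | 1
1 | 0 | 1 | 0 | 0
1 | 1 | 0 | 0 | 0
1 | 1 | 1 | 1 | 1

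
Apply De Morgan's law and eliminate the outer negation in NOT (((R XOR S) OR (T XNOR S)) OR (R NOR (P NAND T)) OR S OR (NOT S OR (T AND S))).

NOT ((R XOR S) OR (T XNOR S)) AND NOT (R NOR (P NAND T)) AND NOT S AND NOT (NOT S OR (T AND S))
De Morgan's: NOT(OR of terms) = AND of negations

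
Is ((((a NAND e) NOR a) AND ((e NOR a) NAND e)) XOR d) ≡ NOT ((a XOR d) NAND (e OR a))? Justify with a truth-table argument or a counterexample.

No. Counterexample: with e=0, a=0, d=1, Expression 1 = 1 but Expression 2 = 0.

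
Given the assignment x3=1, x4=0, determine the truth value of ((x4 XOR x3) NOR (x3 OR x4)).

Substituting: ((0 XOR 1) NOR (1 OR 0))
= 0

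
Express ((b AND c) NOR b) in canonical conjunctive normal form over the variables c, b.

(c OR NOT b) AND (NOT c OR NOT b)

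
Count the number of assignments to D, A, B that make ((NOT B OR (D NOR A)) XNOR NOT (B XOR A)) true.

Satisfying assignments: (0,0,0), (1,0,0), (1,0,1)
Count: 3 out of 8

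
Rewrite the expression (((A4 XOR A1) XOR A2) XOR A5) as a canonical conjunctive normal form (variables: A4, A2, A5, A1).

(A4 OR A2 OR A5 OR A1) AND (A4 OR A2 OR NOT A5 OR NOT A1) AND (A4 OR NOT A2 OR A5 OR NOT A1) AND (A4 OR NOT A2 OR NOT A5 OR A1) AND (NOT A4 OR A2 OR A5 OR NOT A1) AND (NOT A4 OR A2 OR NOT A5 OR A1) AND (NOT A4 OR NOT A2 OR A5 OR A1) AND (NOT A4 OR NOT A2 OR NOT A5 OR NOT A1)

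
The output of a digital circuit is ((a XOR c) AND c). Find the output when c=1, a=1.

Substituting: ((1 XOR 1) AND 1)
= 0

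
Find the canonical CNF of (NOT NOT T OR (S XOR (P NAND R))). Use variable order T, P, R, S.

(T OR P OR R OR NOT S) AND (T OR P OR NOT R OR NOT S) AND (T OR NOT P OR R OR NOT S) AND (T OR NOT P OR NOT R OR S)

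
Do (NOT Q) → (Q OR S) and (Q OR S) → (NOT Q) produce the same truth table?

No, Converse is not equivalent to original (counterexample: S=0, Q=0)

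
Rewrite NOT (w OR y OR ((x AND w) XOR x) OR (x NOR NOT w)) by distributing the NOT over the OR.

NOT w AND NOT y AND NOT ((x AND w) XOR x) AND NOT (x NOR NOT w)
De Morgan's: NOT(OR of terms) = AND of negations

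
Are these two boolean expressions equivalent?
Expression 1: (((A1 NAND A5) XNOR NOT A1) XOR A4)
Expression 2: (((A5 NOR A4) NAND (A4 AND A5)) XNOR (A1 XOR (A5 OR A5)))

No. Counterexample: with A5=0, A4=0, A1=0, Expression 1 = 1 but Expression 2 = 0.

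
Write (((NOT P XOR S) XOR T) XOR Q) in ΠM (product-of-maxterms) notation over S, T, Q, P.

ΠM(1, 2, 4, 7, 8, 11, 13, 14) = (S OR T OR Q OR NOT P) AND (S OR T OR NOT Q OR P) AND (S OR NOT T OR Q OR P) AND (S OR NOT T OR NOT Q OR NOT P) AND (NOT S OR T OR Q OR P) AND (NOT S OR T OR NOT Q OR NOT P) AND (NOT S OR NOT T OR Q OR NOT P) AND (NOT S OR NOT T OR NOT Q OR P)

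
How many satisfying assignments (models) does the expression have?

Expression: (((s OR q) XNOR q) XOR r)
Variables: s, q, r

Satisfying assignments: (0,0,0), (0,1,0), (1,0,1), (1,1,0)
Count: 4 out of 8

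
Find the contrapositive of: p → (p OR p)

Contrapositive: NOT (p OR p) → NOT p
Note: A statement and its contrapositive are logically equivalent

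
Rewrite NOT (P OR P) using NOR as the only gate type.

(((P NOR P) NOR (P NOR P)) NOR ((P NOR P) NOR (P NOR P)))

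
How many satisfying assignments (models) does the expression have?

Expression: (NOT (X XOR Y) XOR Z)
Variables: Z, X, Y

Satisfying assignments: (0,0,0), (0,1,1), (1,0,1), (1,1,0)
Count: 4 out of 8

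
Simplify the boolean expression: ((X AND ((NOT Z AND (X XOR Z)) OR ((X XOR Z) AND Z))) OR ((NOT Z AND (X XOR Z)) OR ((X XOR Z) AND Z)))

By absorption (E OR (E AND v) = E) then distribution ((E AND v) OR (E AND NOT v) = E):
= (X XOR Z)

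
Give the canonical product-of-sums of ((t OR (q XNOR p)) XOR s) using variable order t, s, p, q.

ΠM(1, 2, 4, 7, 12, 13, 14, 15) = (t OR s OR p OR NOT q) AND (t OR s OR NOT p OR q) AND (t OR NOT s OR p OR q) AND (t OR NOT s OR NOT p OR NOT q) AND (NOT t OR NOT s OR p OR q) AND (NOT t OR NOT s OR p OR NOT q) AND (NOT t OR NOT s OR NOT p OR q) AND (NOT t OR NOT s OR NOT p OR NOT q)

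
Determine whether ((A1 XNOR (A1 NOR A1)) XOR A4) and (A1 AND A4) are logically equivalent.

No. Counterexample: with A1=0, A4=1, Expression 1 = 1 but Expression 2 = 0.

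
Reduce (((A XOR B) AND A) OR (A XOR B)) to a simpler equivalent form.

By absorption (E OR (E AND v) = E):
= (A XOR B)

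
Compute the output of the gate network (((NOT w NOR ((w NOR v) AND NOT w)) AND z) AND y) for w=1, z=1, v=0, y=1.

Substituting: (((NOT 1 NOR ((1 NOR 0) AND NOT 1)) AND 1) AND 1)
= 1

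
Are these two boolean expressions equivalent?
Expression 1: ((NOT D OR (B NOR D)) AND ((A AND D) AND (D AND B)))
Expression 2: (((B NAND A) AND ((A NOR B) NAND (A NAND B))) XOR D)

No. Counterexample: with B=0, A=0, D=1, Expression 1 = 0 but Expression 2 = 1.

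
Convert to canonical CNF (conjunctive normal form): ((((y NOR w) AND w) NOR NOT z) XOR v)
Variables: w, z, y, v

(w OR z OR y OR v) AND (w OR z OR NOT y OR v) AND (w OR NOT z OR y OR NOT v) AND (w OR NOT z OR NOT y OR NOT v) AND (NOT w OR z OR y OR v) AND (NOT w OR z OR NOT y OR v) AND (NOT w OR NOT z OR y OR NOT v) AND (NOT w OR NOT z OR NOT y OR NOT v)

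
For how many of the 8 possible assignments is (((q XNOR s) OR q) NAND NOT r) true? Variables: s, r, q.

Satisfying assignments: (0,1,0), (0,1,1), (1,0,0), (1,1,0), (1,1,1)
Count: 5 out of 8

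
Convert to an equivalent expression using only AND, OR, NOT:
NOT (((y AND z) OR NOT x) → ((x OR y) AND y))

((y AND z) OR NOT x) AND NOT ((x OR y) AND y)
(Negated implication: NOT(A → B) = A AND NOT B)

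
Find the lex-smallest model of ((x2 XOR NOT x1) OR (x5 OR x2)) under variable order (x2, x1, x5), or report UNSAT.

x2=0, x1=0, x5=0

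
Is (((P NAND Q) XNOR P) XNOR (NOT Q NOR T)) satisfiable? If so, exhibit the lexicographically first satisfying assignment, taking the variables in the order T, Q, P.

T=0, Q=0, P=0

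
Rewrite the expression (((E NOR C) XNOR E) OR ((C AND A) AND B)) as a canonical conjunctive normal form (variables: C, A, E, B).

(C OR A OR E OR B) AND (C OR A OR E OR NOT B) AND (C OR A OR NOT E OR B) AND (C OR A OR NOT E OR NOT B) AND (C OR NOT A OR E OR B) AND (C OR NOT A OR E OR NOT B) AND (C OR NOT A OR NOT E OR B) AND (C OR NOT A OR NOT E OR NOT B) AND (NOT C OR A OR NOT E OR B) AND (NOT C OR A OR NOT E OR NOT B) AND (NOT C OR NOT A OR NOT E OR B)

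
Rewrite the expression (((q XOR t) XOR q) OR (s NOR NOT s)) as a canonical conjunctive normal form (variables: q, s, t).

(q OR s OR t) AND (q OR NOT s OR t) AND (NOT q OR s OR t) AND (NOT q OR NOT s OR t)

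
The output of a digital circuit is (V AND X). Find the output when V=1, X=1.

Substituting: (1 AND 1)
= 1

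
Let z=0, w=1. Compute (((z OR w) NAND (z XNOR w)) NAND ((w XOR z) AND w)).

Substituting: (((0 OR 1) NAND (0 XNOR 1)) NAND ((1 XOR 0) AND 1))
= 0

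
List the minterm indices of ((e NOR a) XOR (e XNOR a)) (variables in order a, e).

Σm(3) = (a AND e)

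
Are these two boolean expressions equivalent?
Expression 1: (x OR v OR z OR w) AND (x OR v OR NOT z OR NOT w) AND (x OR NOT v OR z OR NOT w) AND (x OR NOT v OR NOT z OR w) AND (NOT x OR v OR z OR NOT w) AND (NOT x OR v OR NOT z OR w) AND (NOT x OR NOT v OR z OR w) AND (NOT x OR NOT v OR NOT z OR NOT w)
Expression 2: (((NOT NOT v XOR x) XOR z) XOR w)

Yes, they are equivalent — the two output columns agree on all 16 assignments:
x | v | z | w | Expression 1 | Expression 2
-------------------------------------------
0 | 0 | 0 | 0 | 0 | 0
0 | 0 | 0 | 1 | 1 | 1
0 | 0 | 1 | 0 | 1 | 1
0 | 0 | 1 | 1 | 0 | 0
0 | 1 | 0 | 0 | 1 | 1
0 | 1 | 0 | 1 | 0 | 0
0 | 1 | 1 | 0 | 0 | 0
0 | 1 | 1 | 1 | 1 | 1
1 | 0 | 0 | 0 | 1 | 1
1 | 0 | 0 | 1 | 0 | 0
1 | 0 | 1 | 0 | 0 | 0
1 | 0 | 1 | 1 | 1 | 1
1 | 1 | 0 | 0 | 0 | 0
1 | 1 | 0 | 1 | 1 | 1
1 | 1 | 1 | 0 | 1 | 1
1 | 1 | 1 | 1 | 0 | 0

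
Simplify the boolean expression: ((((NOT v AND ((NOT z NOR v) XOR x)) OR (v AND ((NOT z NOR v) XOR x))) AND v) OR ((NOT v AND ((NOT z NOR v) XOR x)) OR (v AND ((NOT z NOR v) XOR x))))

By absorption (E OR (E AND v) = E) then distribution ((E AND v) OR (E AND NOT v) = E):
= ((NOT z NOR v) XOR x)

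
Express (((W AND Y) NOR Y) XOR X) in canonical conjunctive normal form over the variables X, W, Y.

(X OR W OR NOT Y) AND (X OR NOT W OR NOT Y) AND (NOT X OR W OR Y) AND (NOT X OR NOT W OR Y)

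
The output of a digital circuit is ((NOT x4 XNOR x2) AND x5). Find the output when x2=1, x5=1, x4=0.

Substituting: ((NOT 0 XNOR 1) AND 1)
= 1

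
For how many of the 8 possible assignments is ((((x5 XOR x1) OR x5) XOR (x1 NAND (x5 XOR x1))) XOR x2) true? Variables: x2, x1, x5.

Satisfying assignments: (0,0,0), (0,1,0), (1,0,1), (1,1,1)
Count: 4 out of 8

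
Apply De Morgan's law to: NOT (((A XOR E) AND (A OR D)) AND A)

NOT ((A XOR E) AND (A OR D)) OR NOT A
De Morgan's: NOT(AND of terms) = OR of negations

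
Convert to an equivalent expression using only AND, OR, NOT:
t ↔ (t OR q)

(t AND (t OR q)) OR (NOT t AND NOT (t OR q))
(Biconditional = both true or both false)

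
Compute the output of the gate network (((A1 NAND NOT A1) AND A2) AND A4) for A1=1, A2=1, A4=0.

Substituting: (((1 NAND NOT 1) AND 1) AND 0)
= 0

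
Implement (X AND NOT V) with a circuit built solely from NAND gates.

((X NAND (V NAND V)) NAND (X NAND (V NAND V)))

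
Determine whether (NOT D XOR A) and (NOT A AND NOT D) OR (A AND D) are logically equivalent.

Yes, they are equivalent — the two output columns agree on all 4 assignments:
A | D | Expression 1 | Expression 2
-----------------------------------
0 | 0 | 1 | 1
0 | 1 | 0 | 0
1 | 0 | 0 | 0
1 | 1 | 1 | 1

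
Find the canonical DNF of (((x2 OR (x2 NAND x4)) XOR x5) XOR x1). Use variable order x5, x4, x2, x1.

(NOT x5 AND NOT x4 AND NOT x2 AND NOT x1) OR (NOT x5 AND NOT x4 AND x2 AND NOT x1) OR (NOT x5 AND x4 AND NOT x2 AND NOT x1) OR (NOT x5 AND x4 AND x2 AND NOT x1) OR (x5 AND NOT x4 AND NOT x2 AND x1) OR (x5 AND NOT x4 AND x2 AND x1) OR (x5 AND x4 AND NOT x2 AND x1) OR (x5 AND x4 AND x2 AND x1)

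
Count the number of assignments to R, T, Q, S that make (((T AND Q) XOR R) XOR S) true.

Satisfying assignments: (0,0,0,1), (0,0,1,1), (0,1,0,1), (0,1,1,0), (1,0,0,0), (1,0,1,0), (1,1,0,0), (1,1,1,1)
Count: 8 out of 16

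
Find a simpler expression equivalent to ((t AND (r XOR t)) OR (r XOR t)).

By absorption (E OR (E AND v) = E):
= (r XOR t)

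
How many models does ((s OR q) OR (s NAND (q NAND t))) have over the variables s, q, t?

Satisfying assignments: (0,0,0), (0,0,1), (0,1,0), (0,1,1), (1,0,0), (1,0,1), (1,1,0), (1,1,1)
Count: 8 out of 8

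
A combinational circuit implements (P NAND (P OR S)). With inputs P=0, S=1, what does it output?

Substituting: (0 NAND (0 OR 1))
= 1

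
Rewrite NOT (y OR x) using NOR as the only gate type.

(((y NOR x) NOR (y NOR x)) NOR ((y NOR x) NOR (y NOR x)))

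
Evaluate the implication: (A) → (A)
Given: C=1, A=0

Antecedent (A) = 0; consequent (A) = 0.
0 → 0 = 1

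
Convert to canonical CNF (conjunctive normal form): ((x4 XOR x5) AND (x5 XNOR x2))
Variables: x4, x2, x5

(x4 OR x2 OR x5) AND (x4 OR x2 OR NOT x5) AND (x4 OR NOT x2 OR x5) AND (NOT x4 OR x2 OR NOT x5) AND (NOT x4 OR NOT x2 OR x5) AND (NOT x4 OR NOT x2 OR NOT x5)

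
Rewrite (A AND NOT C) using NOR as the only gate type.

((A NOR A) NOR ((C NOR C) NOR (C NOR C)))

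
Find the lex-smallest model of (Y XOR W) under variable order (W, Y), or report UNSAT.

W=0, Y=1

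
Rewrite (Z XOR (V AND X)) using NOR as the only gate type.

((((Z NOR ((V NOR V) NOR (X NOR X))) NOR (Z NOR ((V NOR V) NOR (X NOR X)))) NOR ((Z NOR ((V NOR V) NOR (X NOR X))) NOR (Z NOR ((V NOR V) NOR (X NOR X))))) NOR ((((Z NOR Z) NOR (((V NOR V) NOR (X NOR X)) NOR ((V NOR V) NOR (X NOR X)))) NOR ((Z NOR Z) NOR (((V NOR V) NOR (X NOR X)) NOR ((V NOR V) NOR (X NOR X))))) NOR (((Z NOR Z) NOR (((V NOR V) NOR (X NOR X)) NOR ((V NOR V) NOR (X NOR X)))) NOR ((Z NOR Z) NOR (((V NOR V) NOR (X NOR X)) NOR ((V NOR V) NOR (X NOR X)))))))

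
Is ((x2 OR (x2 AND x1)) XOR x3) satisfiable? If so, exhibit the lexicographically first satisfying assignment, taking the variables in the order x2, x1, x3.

x2=0, x1=0, x3=1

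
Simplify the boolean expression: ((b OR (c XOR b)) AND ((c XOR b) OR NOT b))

By distribution ((E OR v) AND (E OR NOT v) = E):
= (c XOR b)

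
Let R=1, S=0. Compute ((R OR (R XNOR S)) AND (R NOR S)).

Substituting: ((1 OR (1 XNOR 0)) AND (1 NOR 0))
= 0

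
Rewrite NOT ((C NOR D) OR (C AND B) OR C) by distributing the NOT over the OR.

NOT (C NOR D) AND NOT (C AND B) AND NOT C
De Morgan's: NOT(OR of terms) = AND of negations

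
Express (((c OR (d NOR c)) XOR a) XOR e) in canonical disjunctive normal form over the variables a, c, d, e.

(NOT a AND NOT c AND NOT d AND NOT e) OR (NOT a AND NOT c AND d AND e) OR (NOT a AND c AND NOT d AND NOT e) OR (NOT a AND c AND d AND NOT e) OR (a AND NOT c AND NOT d AND e) OR (a AND NOT c AND d AND NOT e) OR (a AND c AND NOT d AND e) OR (a AND c AND d AND e)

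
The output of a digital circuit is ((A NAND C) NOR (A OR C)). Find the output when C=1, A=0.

Substituting: ((0 NAND 1) NOR (0 OR 1))
= 0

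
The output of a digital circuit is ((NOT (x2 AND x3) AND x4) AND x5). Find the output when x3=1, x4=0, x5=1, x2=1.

Substituting: ((NOT (1 AND 1) AND 0) AND 1)
= 0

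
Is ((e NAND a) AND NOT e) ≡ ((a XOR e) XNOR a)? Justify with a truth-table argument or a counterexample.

Yes, they are equivalent — the two output columns agree on all 4 assignments:
e | a | Expression 1 | Expression 2
-----------------------------------
0 | 0 | 1 | 1
0 | 1 | 1 | 1
1 | 0 | 0 | 0
1 | 1 | 0 | 0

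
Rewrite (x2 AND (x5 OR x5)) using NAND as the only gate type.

((x2 NAND ((x5 NAND x5) NAND (x5 NAND x5))) NAND (x2 NAND ((x5 NAND x5) NAND (x5 NAND x5))))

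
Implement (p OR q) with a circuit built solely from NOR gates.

((p NOR q) NOR (p NOR q))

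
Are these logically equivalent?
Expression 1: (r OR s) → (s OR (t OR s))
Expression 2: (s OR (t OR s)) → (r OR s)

No, Converse is not equivalent to original (counterexample: s=0, t=0, r=1)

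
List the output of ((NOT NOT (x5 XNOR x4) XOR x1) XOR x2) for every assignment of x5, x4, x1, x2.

x5 | x4 | x1 | x2 | Output
--------------------------
0 | 0 | 0 | 0 | 1
0 | 0 | 0 | 1 | 0
0 | 0 | 1 | 0 | 0
0 | 0 | 1 | 1 | 1
0 | 1 | 0 | 0 | 0
0 | 1 | 0 | 1 | 1
0 | 1 | 1 | 0 | 1
0 | 1 | 1 | 1 | 0
1 | 0 | 0 | 0 | 0
1 | 0 | 0 | 1 | 1
1 | 0 | 1 | 0 | 1
1 | 0 | 1 | 1 | 0
1 | 1 | 0 | 0 | 1
1 | 1 | 0 | 1 | 0
1 | 1 | 1 | 0 | 0
1 | 1 | 1 | 1 | 1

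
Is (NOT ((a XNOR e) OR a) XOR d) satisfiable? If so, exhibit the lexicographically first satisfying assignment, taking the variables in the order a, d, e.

a=0, d=0, e=1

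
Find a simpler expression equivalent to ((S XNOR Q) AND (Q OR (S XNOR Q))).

By absorption (E AND (E OR v) = E):
= (S XNOR Q)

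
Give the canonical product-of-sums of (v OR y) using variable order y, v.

ΠM(0) = (y OR v)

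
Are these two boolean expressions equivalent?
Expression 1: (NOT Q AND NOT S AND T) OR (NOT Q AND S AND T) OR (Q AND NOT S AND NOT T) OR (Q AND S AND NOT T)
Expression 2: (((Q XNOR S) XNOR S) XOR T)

Yes, they are equivalent — the two output columns agree on all 8 assignments:
Q | S | T | Expression 1 | Expression 2
---------------------------------------
0 | 0 | 0 | 0 | 0
0 | 0 | 1 | 1 | 1
0 | 1 | 0 | 0 | 0
0 | 1 | 1 | 1 | 1
1 | 0 | 0 | 1 | 1
1 | 0 | 1 | 0 | 0
1 | 1 | 0 | 1 | 1
1 | 1 | 1 | 0 | 0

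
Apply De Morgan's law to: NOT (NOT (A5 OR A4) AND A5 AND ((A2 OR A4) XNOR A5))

(A5 OR A4) OR NOT A5 OR NOT ((A2 OR A4) XNOR A5)
De Morgan's: NOT(AND of terms) = OR of negations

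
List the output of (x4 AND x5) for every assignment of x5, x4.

x5 | x4 | Output
----------------
0 | 0 | 0
0 | 1 | 0
1 | 0 | 0
1 | 1 | 1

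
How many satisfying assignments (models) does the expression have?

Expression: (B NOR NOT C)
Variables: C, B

Satisfying assignments: (1,0)
Count: 1 out of 4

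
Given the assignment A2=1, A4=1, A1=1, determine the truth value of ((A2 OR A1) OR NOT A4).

Substituting: ((1 OR 1) OR NOT 1)
= 1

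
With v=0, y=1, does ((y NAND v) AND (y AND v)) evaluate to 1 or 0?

Substituting: ((1 NAND 0) AND (1 AND 0))
= 0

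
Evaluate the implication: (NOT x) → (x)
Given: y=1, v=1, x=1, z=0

Antecedent (NOT x) = 0; consequent (x) = 1.
0 → 1 = 1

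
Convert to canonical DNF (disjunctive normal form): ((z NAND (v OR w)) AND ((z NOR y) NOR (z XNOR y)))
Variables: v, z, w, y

(NOT v AND NOT z AND NOT w AND y) OR (NOT v AND NOT z AND w AND y) OR (NOT v AND z AND NOT w AND NOT y) OR (v AND NOT z AND NOT w AND y) OR (v AND NOT z AND w AND y)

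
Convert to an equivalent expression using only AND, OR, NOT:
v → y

NOT v OR y
(Implication elimination: A → B = NOT A OR B)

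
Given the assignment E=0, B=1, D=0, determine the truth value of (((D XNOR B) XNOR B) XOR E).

Substituting: (((0 XNOR 1) XNOR 1) XOR 0)
= 0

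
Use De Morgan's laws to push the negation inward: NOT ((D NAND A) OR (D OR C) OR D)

NOT (D NAND A) AND NOT (D OR C) AND NOT D
De Morgan's: NOT(OR of terms) = AND of negations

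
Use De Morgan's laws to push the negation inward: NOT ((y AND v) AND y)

NOT (y AND v) OR NOT y
De Morgan's: NOT(AND of terms) = OR of negations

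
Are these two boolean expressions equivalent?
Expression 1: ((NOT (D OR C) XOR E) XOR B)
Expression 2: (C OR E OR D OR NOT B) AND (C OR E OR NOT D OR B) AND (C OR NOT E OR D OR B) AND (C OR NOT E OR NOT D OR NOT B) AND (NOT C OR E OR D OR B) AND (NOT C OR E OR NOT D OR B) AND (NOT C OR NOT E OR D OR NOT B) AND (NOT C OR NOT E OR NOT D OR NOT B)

Yes, they are equivalent — the two output columns agree on all 16 assignments:
C | E | D | B | Expression 1 | Expression 2
-------------------------------------------
0 | 0 | 0 | 0 | 1 | 1
0 | 0 | 0 | 1 | 0 | 0
0 | 0 | 1 | 0 | 0 | 0
0 | 0 | 1 | 1 | 1 | 1
0 | 1 | 0 | 0 | 0 | 0
0 | 1 | 0 | 1 | 1 | 1
0 | 1 | 1 | 0 | 1 | 1
0 | 1 | 1 | 1 | 0 | 0
1 | 0 | 0 | 0 | 0 | 0
1 | 0 | 0 | 1 | 1 | 1
1 | 0 | 1 | 0 | 0 | 0
1 | 0 | 1 | 1 | 1 | 1
1 | 1 | 0 | 0 | 1 | 1
1 | 1 | 0 | 1 | 0 | 0
1 | 1 | 1 | 0 | 1 | 1
1 | 1 | 1 | 1 | 0 | 0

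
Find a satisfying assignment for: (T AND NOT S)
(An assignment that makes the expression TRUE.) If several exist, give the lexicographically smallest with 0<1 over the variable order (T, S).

T=1, S=0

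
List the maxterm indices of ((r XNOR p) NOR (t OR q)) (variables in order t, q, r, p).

ΠM(0, 3, 4, 5, 6, 7, 8, 9, 10, 11, 12, 13, 14, 15) = (t OR q OR r OR p) AND (t OR q OR NOT r OR NOT p) AND (t OR NOT q OR r OR p) AND (t OR NOT q OR r OR NOT p) AND (t OR NOT q OR NOT r OR p) AND (t OR NOT q OR NOT r OR NOT p) AND (NOT t OR q OR r OR p) AND (NOT t OR q OR r OR NOT p) AND (NOT t OR q OR NOT r OR p) AND (NOT t OR q OR NOT r OR NOT p) AND (NOT t OR NOT q OR r OR p) AND (NOT t OR NOT q OR r OR NOT p) AND (NOT t OR NOT q OR NOT r OR p) AND (NOT t OR NOT q OR NOT r OR NOT p)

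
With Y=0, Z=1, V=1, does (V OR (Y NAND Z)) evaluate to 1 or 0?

Substituting: (1 OR (0 NAND 1))
= 1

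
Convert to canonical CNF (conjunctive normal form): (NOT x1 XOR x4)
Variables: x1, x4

(x1 OR NOT x4) AND (NOT x1 OR x4)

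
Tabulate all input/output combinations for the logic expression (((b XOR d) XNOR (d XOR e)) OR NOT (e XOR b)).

b | d | e | Output
------------------
0 | 0 | 0 | 1
0 | 0 | 1 | 0
0 | 1 | 0 | 1
0 | 1 | 1 | 0
1 | 0 | 0 | 0
1 | 0 | 1 | 1
1 | 1 | 0 | 0
1 | 1 | 1 | 1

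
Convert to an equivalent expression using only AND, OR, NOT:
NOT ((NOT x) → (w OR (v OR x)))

(NOT x) AND NOT (w OR (v OR x))
(Negated implication: NOT(A → B) = A AND NOT B)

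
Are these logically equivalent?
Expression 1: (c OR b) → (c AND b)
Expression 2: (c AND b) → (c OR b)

No, Converse is not equivalent to original (counterexample: d=0, c=0, b=1)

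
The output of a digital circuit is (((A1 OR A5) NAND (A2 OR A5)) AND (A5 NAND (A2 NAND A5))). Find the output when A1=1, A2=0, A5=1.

Substituting: (((1 OR 1) NAND (0 OR 1)) AND (1 NAND (0 NAND 1)))
= 0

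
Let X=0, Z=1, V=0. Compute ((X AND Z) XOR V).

Substituting: ((0 AND 1) XOR 0)
= 0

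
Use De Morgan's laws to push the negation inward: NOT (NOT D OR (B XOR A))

D AND NOT (B XOR A)
De Morgan's: NOT(OR of terms) = AND of negations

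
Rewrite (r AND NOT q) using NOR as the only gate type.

((r NOR r) NOR ((q NOR q) NOR (q NOR q)))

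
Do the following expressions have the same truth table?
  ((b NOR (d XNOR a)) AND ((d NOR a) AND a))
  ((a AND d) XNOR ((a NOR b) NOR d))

No. Counterexample: with b=0, d=0, a=0, Expression 1 = 0 but Expression 2 = 1.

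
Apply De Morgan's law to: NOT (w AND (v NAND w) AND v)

NOT w OR NOT (v NAND w) OR NOT v
De Morgan's: NOT(AND of terms) = OR of negations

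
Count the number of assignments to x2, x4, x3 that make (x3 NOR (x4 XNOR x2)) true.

Satisfying assignments: (0,1,0), (1,0,0)
Count: 2 out of 8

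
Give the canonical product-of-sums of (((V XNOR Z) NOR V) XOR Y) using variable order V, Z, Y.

ΠM(0, 3, 4, 6) = (V OR Z OR Y) AND (V OR NOT Z OR NOT Y) AND (NOT V OR Z OR Y) AND (NOT V OR NOT Z OR Y)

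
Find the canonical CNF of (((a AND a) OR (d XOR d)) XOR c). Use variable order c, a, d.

(c OR a OR d) AND (c OR a OR NOT d) AND (NOT c OR NOT a OR d) AND (NOT c OR NOT a OR NOT d)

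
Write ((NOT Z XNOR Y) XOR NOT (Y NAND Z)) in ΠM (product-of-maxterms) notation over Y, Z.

ΠM(0) = (Y OR Z)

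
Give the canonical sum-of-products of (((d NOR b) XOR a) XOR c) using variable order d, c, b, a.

Σm(0, 3, 5, 6, 9, 11, 12, 14) = (NOT d AND NOT c AND NOT b AND NOT a) OR (NOT d AND NOT c AND b AND a) OR (NOT d AND c AND NOT b AND a) OR (NOT d AND c AND b AND NOT a) OR (d AND NOT c AND NOT b AND a) OR (d AND NOT c AND b AND a) OR (d AND c AND NOT b AND NOT a) OR (d AND c AND b AND NOT a)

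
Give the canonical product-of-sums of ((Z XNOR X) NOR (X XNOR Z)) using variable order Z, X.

ΠM(0, 3) = (Z OR X) AND (NOT Z OR NOT X)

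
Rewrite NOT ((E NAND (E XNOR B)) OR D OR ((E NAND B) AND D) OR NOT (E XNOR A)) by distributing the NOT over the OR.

NOT (E NAND (E XNOR B)) AND NOT D AND NOT ((E NAND B) AND D) AND (E XNOR A)
De Morgan's: NOT(OR of terms) = AND of negations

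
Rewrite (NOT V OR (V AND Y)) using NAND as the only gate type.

(((V NAND V) NAND (V NAND V)) NAND (((V NAND Y) NAND (V NAND Y)) NAND ((V NAND Y) NAND (V NAND Y))))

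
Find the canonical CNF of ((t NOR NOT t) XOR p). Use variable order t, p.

(t OR p) AND (NOT t OR p)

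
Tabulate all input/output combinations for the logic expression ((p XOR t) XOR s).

s | t | p | Output
------------------
0 | 0 | 0 | 0
0 | 0 | 1 | 1
0 | 1 | 0 | 1
0 | 1 | 1 | 0
1 | 0 | 0 | 1
1 | 0 | 1 | 0
1 | 1 | 0 | 0
1 | 1 | 1 | 1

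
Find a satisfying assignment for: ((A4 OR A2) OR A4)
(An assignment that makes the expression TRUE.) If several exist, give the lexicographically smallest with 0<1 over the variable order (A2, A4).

A2=0, A4=1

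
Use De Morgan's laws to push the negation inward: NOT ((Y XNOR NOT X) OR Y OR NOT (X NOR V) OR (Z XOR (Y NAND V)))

NOT (Y XNOR NOT X) AND NOT Y AND (X NOR V) AND NOT (Z XOR (Y NAND V))
De Morgan's: NOT(OR of terms) = AND of negations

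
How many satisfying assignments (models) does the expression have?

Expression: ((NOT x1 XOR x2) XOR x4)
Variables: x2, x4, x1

Satisfying assignments: (0,0,0), (0,1,1), (1,0,1), (1,1,0)
Count: 4 out of 8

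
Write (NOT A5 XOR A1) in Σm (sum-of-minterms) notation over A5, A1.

Σm(0, 3) = (NOT A5 AND NOT A1) OR (A5 AND A1)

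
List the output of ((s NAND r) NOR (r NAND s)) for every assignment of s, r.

s | r | Output
--------------
0 | 0 | 0
0 | 1 | 0
1 | 0 | 0
1 | 1 | 1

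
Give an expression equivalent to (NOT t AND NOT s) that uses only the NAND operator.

(((t NAND t) NAND (s NAND s)) NAND ((t NAND t) NAND (s NAND s)))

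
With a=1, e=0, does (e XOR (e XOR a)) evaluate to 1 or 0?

Substituting: (0 XOR (0 XOR 1))
= 1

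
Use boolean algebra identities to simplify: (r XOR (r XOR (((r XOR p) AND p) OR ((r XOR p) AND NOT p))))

By XOR self-cancellation ((E XOR v) XOR v = E) then distribution ((E AND v) OR (E AND NOT v) = E):
= (r XOR p)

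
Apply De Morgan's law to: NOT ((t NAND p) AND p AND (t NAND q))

NOT (t NAND p) OR NOT p OR NOT (t NAND q)
De Morgan's: NOT(AND of terms) = OR of negations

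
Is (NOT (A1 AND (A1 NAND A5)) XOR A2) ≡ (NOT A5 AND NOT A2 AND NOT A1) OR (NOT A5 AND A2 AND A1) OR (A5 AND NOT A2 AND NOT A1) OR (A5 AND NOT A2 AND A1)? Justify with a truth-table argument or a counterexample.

Yes, they are equivalent — the two output columns agree on all 8 assignments:
A5 | A2 | A1 | Expression 1 | Expression 2
------------------------------------------
0 | 0 | 0 | 1 | 1
0 | 0 | 1 | 0 | 0
0 | 1 | 0 | 0 | 0
0 | 1 | 1 | 1 | 1
1 | 0 | 0 | 1 | 1
1 | 0 | 1 | 1 | 1
1 | 1 | 0 | 0 | 0
1 | 1 | 1 | 0 | 0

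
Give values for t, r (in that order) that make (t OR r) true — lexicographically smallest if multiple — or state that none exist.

t=0, r=1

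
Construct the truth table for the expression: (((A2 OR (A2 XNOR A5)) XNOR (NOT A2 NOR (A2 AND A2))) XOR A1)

A1 | A2 | A5 | Output
---------------------
0 | 0 | 0 | 0
0 | 0 | 1 | 1
0 | 1 | 0 | 0
0 | 1 | 1 | 0
1 | 0 | 0 | 1
1 | 0 | 1 | 0
1 | 1 | 0 | 1
1 | 1 | 1 | 1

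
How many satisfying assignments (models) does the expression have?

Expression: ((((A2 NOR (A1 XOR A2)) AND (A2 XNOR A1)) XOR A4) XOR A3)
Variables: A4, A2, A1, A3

Satisfying assignments: (0,0,0,0), (0,0,1,1), (0,1,0,1), (0,1,1,1), (1,0,0,1), (1,0,1,0), (1,1,0,0), (1,1,1,0)
Count: 8 out of 16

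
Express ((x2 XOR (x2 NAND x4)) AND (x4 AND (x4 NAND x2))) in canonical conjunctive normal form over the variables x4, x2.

(x4 OR x2) AND (x4 OR NOT x2) AND (NOT x4 OR NOT x2)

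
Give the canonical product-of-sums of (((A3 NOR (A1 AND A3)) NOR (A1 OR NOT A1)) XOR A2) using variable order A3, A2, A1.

ΠM(0, 1, 4, 5) = (A3 OR A2 OR A1) AND (A3 OR A2 OR NOT A1) AND (NOT A3 OR A2 OR A1) AND (NOT A3 OR A2 OR NOT A1)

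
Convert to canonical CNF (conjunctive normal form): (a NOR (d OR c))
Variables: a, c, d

(a OR c OR NOT d) AND (a OR NOT c OR d) AND (a OR NOT c OR NOT d) AND (NOT a OR c OR d) AND (NOT a OR c OR NOT d) AND (NOT a OR NOT c OR d) AND (NOT a OR NOT c OR NOT d)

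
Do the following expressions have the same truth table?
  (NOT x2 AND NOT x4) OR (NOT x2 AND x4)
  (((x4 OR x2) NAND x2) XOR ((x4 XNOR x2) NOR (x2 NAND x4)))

Yes, they are equivalent — the two output columns agree on all 4 assignments:
x2 | x4 | Expression 1 | Expression 2
-------------------------------------
0 | 0 | 1 | 1
0 | 1 | 1 | 1
1 | 0 | 0 | 0
1 | 1 | 0 | 0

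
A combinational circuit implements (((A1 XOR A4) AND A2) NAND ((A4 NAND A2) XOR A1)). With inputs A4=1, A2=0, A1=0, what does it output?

Substituting: (((0 XOR 1) AND 0) NAND ((1 NAND 0) XOR 0))
= 1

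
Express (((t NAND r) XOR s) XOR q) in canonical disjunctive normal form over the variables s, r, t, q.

(NOT s AND NOT r AND NOT t AND NOT q) OR (NOT s AND NOT r AND t AND NOT q) OR (NOT s AND r AND NOT t AND NOT q) OR (NOT s AND r AND t AND q) OR (s AND NOT r AND NOT t AND q) OR (s AND NOT r AND t AND q) OR (s AND r AND NOT t AND q) OR (s AND r AND t AND NOT q)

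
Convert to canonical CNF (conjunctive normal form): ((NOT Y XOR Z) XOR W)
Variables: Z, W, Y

(Z OR W OR NOT Y) AND (Z OR NOT W OR Y) AND (NOT Z OR W OR Y) AND (NOT Z OR NOT W OR NOT Y)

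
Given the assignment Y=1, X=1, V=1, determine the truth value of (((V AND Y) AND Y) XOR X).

Substituting: (((1 AND 1) AND 1) XOR 1)
= 0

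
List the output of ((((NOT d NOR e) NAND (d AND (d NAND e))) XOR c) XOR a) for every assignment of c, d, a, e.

c | d | a | e | Output
----------------------
0 | 0 | 0 | 0 | 1
0 | 0 | 0 | 1 | 1
0 | 0 | 1 | 0 | 0
0 | 0 | 1 | 1 | 0
0 | 1 | 0 | 0 | 0
0 | 1 | 0 | 1 | 1
0 | 1 | 1 | 0 | 1
0 | 1 | 1 | 1 | 0
1 | 0 | 0 | 0 | 0
1 | 0 | 0 | 1 | 0
1 | 0 | 1 | 0 | 1
1 | 0 | 1 | 1 | 1
1 | 1 | 0 | 0 | 1
1 | 1 | 0 | 1 | 0
1 | 1 | 1 | 0 | 0
1 | 1 | 1 | 1 | 1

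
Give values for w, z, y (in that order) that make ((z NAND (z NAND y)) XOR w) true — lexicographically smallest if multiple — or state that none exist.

w=0, z=0, y=0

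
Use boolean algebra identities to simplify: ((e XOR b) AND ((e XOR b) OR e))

By absorption (E AND (E OR v) = E):
= (e XOR b)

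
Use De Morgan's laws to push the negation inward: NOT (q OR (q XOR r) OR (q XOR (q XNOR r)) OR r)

NOT q AND NOT (q XOR r) AND NOT (q XOR (q XNOR r)) AND NOT r
De Morgan's: NOT(OR of terms) = AND of negations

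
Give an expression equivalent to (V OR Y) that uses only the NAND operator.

((V NAND V) NAND (Y NAND Y))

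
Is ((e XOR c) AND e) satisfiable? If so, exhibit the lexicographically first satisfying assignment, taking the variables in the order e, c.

e=1, c=0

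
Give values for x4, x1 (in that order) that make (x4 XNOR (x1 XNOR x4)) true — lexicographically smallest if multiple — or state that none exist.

x4=0, x1=1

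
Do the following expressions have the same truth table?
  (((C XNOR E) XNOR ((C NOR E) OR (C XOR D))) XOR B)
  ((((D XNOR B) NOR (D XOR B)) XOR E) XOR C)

No. Counterexample: with E=0, C=0, B=0, D=0, Expression 1 = 1 but Expression 2 = 0.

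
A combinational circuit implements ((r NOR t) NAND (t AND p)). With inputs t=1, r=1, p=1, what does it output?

Substituting: ((1 NOR 1) NAND (1 AND 1))
= 1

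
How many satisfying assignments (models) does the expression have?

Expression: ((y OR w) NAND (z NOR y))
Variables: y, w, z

Satisfying assignments: (0,0,0), (0,0,1), (0,1,1), (1,0,0), (1,0,1), (1,1,0), (1,1,1)
Count: 7 out of 8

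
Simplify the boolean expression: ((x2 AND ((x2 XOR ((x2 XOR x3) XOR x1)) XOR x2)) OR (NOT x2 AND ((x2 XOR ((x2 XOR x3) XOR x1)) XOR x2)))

By distribution ((E AND v) OR (E AND NOT v) = E) then XOR self-cancellation ((E XOR v) XOR v = E):
= ((x2 XOR x3) XOR x1)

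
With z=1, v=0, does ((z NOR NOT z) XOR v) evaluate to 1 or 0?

Substituting: ((1 NOR NOT 1) XOR 0)
= 0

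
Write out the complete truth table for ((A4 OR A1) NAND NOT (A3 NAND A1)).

A3 | A4 | A1 | Output
---------------------
0 | 0 | 0 | 1
0 | 0 | 1 | 1
0 | 1 | 0 | 1
0 | 1 | 1 | 1
1 | 0 | 0 | 1
1 | 0 | 1 | 0
1 | 1 | 0 | 1
1 | 1 | 1 | 0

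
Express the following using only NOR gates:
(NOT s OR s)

(((s NOR s) NOR s) NOR ((s NOR s) NOR s))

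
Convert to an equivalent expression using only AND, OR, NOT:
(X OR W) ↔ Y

((X OR W) AND Y) OR (NOT (X OR W) AND NOT Y)
(Biconditional = both true or both false)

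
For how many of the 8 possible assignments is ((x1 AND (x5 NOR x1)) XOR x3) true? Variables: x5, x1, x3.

Satisfying assignments: (0,0,1), (0,1,1), (1,0,1), (1,1,1)
Count: 4 out of 8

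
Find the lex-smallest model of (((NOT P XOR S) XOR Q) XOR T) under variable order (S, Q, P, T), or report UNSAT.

S=0, Q=0, P=0, T=0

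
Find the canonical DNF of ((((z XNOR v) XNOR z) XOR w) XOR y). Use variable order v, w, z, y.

(NOT v AND NOT w AND NOT z AND y) OR (NOT v AND NOT w AND z AND y) OR (NOT v AND w AND NOT z AND NOT y) OR (NOT v AND w AND z AND NOT y) OR (v AND NOT w AND NOT z AND NOT y) OR (v AND NOT w AND z AND NOT y) OR (v AND w AND NOT z AND y) OR (v AND w AND z AND y)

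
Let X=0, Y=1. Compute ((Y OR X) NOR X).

Substituting: ((1 OR 0) NOR 0)
= 0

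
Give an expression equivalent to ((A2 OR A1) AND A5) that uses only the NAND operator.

((((A2 NAND A2) NAND (A1 NAND A1)) NAND A5) NAND (((A2 NAND A2) NAND (A1 NAND A1)) NAND A5))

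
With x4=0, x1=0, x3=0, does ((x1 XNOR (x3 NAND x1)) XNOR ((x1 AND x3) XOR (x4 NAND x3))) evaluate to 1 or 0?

Substituting: ((0 XNOR (0 NAND 0)) XNOR ((0 AND 0) XOR (0 NAND 0)))
= 0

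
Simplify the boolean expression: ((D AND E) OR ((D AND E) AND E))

By absorption (E OR (E AND v) = E):
= (D AND E)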